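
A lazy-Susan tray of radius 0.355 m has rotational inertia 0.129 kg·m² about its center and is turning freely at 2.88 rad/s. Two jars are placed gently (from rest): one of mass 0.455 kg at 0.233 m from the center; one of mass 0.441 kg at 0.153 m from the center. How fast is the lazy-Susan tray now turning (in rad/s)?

No external torque acts about the center; L_before = L_after.
Added inertia Σmr² = (0.455)(0.233)² + (0.441)(0.153)² = 0.03502 kg·m²; I_f = 0.1290 + 0.03502 = 0.1640 kg·m².
ω_f = I_p ω_i / I_f = (0.1290)(2.88) / 0.1640 = 2.265 rad/s.

ω_f ≈ 2.27 rad/s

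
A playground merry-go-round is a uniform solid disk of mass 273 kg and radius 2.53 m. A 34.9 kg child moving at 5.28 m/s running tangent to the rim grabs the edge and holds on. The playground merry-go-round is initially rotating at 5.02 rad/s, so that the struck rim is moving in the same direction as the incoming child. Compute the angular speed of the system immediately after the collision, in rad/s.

The axle reaction passes through the axle and exerts no torque about it; angular momentum about the axle is conserved through the impact.
I_p = ½(273)(2.53)² = 873.7 kg·m². Taking the sense of the child's angular momentum as positive, L_{child} = m v R = (34.9)(5.28)(2.53) = 466.2 kg·m²/s.
L_i = +I_p ω_p + m v R = +(873.7)(5.02) + 466.2 = 4852 kg·m²/s.
After sticking, I_f = I_p + m R² = 873.7 + (34.9)(2.53)² = 1097 kg·m².
ω_f = L_i / I_f = 4852 / 1097 = 4.423 rad/s.

|ω_f| ≈ 4.42 rad/s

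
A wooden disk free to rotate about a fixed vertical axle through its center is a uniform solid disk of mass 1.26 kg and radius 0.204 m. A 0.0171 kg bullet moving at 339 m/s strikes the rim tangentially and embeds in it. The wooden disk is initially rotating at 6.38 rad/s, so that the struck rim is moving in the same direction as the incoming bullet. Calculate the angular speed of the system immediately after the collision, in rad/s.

|ω_f| ≈ 50.1 rad/s

About the axle the impulsive forces during the collision are internal, so angular momentum about that axis is conserved.
I_p = ½(1.26)(0.204)² = 0.02622 kg·m². Taking the sense of the bullet's angular momentum as positive, L_{bullet} = m v R = (0.0171)(339)(0.204) = 1.183 kg·m²/s.
L_i = +I_p ω_p + m v R = +(0.02622)(6.38) + 1.183 = 1.350 kg·m²/s.
After sticking, I_f = I_p + m R² = 0.02622 + (0.0171)(0.204)² = 0.02693 kg·m².
ω_f = L_i / I_f = 1.350 / 0.02693 = 50.12 rad/s.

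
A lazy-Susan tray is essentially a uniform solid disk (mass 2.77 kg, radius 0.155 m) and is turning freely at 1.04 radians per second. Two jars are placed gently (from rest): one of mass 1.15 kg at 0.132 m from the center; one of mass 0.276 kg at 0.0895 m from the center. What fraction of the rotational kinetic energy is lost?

The added mass arrives with no angular momentum about the center, and any external torque about the center is negligible, so the system's angular momentum is conserved.
I_p = ½(2.77)(0.155)² = 0.03327 kg·m².
Added inertia Σmr² = (1.15)(0.132)² + (0.276)(0.0895)² = 0.02225 kg·m²; I_f = 0.03327 + 0.02225 = 0.05552 kg·m².
ω_f = I_p ω_i / I_f = (0.03327)(1.04) / 0.05552 = 0.6233 rad/s.
KE_i = ½(0.03327)(1.040 rad/s)² = 0.01799 J; KE_f = ½(0.05552)(0.6233)² = 0.01078 J.
Fraction lost = 0.4007.

fraction ≈ 0.401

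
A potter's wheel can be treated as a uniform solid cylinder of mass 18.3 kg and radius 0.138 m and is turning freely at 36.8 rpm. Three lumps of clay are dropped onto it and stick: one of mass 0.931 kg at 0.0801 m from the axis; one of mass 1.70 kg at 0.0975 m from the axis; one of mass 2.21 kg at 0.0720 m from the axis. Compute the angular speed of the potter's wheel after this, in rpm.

No external torque acts about the axis; L_before = L_after.
I_p = ½(18.3)(0.138)² = 0.1743 kg·m².
Added inertia Σmr² = (0.931)(0.0801)² + (1.70)(0.0975)² + (2.21)(0.0720)² = 0.03359 kg·m²; I_f = 0.1743 + 0.03359 = 0.2078 kg·m².
ω_f = I_p ω_i / I_f = (0.1743)(36.8) / 0.2078 = 30.85 rpm.

ω_f ≈ 30.9 rpm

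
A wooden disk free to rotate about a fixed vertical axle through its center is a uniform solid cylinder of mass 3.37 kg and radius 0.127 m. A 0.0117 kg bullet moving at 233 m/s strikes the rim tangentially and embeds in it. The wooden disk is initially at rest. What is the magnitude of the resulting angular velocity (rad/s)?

|ω_f| ≈ 12.7 rad/s

About the axle the impulsive forces during the collision are internal, so angular momentum about that axis is conserved.
I_p = ½(3.37)(0.127)² = 0.02718 kg·m². Taking the sense of the bullet's angular momentum as positive, L_{bullet} = m v R = (0.0117)(233)(0.127) = 0.3462 kg·m²/s.
L_i = 0 + 0.3462 = 0.3462 kg·m²/s.
After sticking, I_f = I_p + m R² = 0.02718 + (0.0117)(0.127)² = 0.02737 kg·m².
ω_f = L_i / I_f = 0.3462 / 0.02737 = 12.65 rad/s.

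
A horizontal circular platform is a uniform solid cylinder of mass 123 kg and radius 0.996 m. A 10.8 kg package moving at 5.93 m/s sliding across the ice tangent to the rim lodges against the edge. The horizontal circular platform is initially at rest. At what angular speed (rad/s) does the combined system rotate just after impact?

|ω_f| ≈ 0.889 rad/s

The axle reaction passes through the central axle and exerts no torque about it; angular momentum about the central axle is conserved through the impact.
I_p = ½(123)(0.996)² = 61.01 kg·m². Taking the sense of the package's angular momentum as positive, L_{package} = m v R = (10.8)(5.93)(0.996) = 63.79 kg·m²/s.
L_i = 0 + 63.79 = 63.79 kg·m²/s.
After sticking, I_f = I_p + m R² = 61.01 + (10.8)(0.996)² = 71.72 kg·m².
ω_f = L_i / I_f = 63.79 / 71.72 = 0.8894 rad/s.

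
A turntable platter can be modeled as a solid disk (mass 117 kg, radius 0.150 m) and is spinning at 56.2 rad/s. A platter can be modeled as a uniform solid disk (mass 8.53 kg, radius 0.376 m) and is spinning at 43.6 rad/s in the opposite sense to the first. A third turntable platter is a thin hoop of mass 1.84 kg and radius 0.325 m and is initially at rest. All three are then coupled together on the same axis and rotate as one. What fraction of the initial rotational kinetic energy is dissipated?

fraction ≈ 0.797

No external torque acts about the common axis, so total angular momentum is conserved.
Moments of inertia: I_A = ½(117)(0.150)² = 1.316 kg·m²; I_B = ½(8.53)(0.376)² = 0.6030 kg·m²; I_C = (1.84)(0.325)² = 0.1944 kg·m².
Taking A's sense as positive: L = (1.316)(56.2) − (0.6030)(43.6) = 47.68 kg·m²·rad/s.
Combined I = 1.316 + 0.6030 + 0.1944 = 2.114 kg·m².
ω_f = L / I = 47.68 / 2.114 = 22.56 rad/s.
KE_i = ½ΣIω² = 2652 J; KE_f = ½(2.114)(22.56)² = 537.9 J.
Fraction dissipated = (KE_i − KE_f)/KE_i = 0.7972.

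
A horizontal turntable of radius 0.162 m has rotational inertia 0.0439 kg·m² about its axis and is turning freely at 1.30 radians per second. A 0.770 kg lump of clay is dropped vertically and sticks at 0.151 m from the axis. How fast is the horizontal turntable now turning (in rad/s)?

The added mass arrives with no angular momentum about the axis, and any external torque about the axis is negligible, so the system's angular momentum is conserved.
Added inertia Σmr² = (0.770)(0.151)² = 0.01756 kg·m²; I_f = 0.04390 + 0.01756 = 0.06146 kg·m².
ω_f = I_p ω_i / I_f = (0.04390)(1.30) / 0.06146 = 0.9286 rad/s.

ω_f ≈ 0.929 rad/s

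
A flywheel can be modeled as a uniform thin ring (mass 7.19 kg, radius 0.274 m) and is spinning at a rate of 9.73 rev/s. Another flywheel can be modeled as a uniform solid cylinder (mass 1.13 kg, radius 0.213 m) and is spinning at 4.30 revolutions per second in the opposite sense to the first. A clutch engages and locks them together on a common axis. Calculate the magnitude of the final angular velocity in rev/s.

|ω_f| ≈ 9.09 rev/s

No external torque acts about the common axis, so total angular momentum is conserved.
Moments of inertia: I_A = (7.19)(0.274)² = 0.5398 kg·m²; I_B = ½(1.13)(0.213)² = 0.02563 kg·m².
Taking A's sense as positive: L = (0.5398)(9.73) − (0.02563)(4.30) = 5.142 kg·m²·rev/s.
Combined I = 0.5398 + 0.02563 = 0.5654 kg·m².
ω_f = L / I = 5.142 / 0.5654 = 9.094 rev/s.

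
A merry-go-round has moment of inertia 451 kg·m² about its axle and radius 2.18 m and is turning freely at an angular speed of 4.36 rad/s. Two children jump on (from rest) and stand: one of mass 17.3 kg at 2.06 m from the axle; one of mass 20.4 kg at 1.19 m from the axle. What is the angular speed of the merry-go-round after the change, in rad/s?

The added mass arrives with no angular momentum about the axle, and any external torque about the axle is negligible, so the system's angular momentum is conserved.
Added inertia Σmr² = (17.3)(2.06)² + (20.4)(1.19)² = 102.3 kg·m²; I_f = 451.0 + 102.3 = 553.3 kg·m².
ω_f = I_p ω_i / I_f = (451.0)(4.36) / 553.3 = 3.554 rad/s.

ω_f ≈ 3.55 rad/s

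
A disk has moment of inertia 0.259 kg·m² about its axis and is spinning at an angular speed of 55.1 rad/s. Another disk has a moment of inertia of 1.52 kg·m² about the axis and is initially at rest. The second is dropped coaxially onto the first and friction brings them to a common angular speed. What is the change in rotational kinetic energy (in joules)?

The coupling torques are internal; angular momentum about the shared axis is conserved.
Taking A's sense as positive: L = (0.2590)(55.1) = 14.27 kg·m²·rad/s.
Combined I = 0.2590 + 1.520 = 1.779 kg·m².
ω_f = L / I = 14.27 / 1.779 = 8.022 rad/s.
KE_i = ½ΣIω² = 393.2 J; KE_f = ½(1.779)(8.022)² = 57.24 J.

ΔKE ≈ -336 J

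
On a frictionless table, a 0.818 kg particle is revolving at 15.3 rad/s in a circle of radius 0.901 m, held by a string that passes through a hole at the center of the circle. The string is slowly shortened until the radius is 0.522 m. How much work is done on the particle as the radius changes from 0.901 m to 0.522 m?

No torque about the axis ⇒ m r₁² ω₁ = m r₂² ω₂.
ω₂ = ω₁ (r₁/r₂)² = (15.3)(0.901/0.522)² = 45.58 rad/s.
W = ΔKE = ½m(v₂² − v₁²) = 153.8 J.

W ≈ 154 J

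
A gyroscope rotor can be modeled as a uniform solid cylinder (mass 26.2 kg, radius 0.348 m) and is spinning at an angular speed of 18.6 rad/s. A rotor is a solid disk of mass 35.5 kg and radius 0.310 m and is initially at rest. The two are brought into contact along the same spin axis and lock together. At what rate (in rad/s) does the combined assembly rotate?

The coupling torques are internal; angular momentum about the shared axis is conserved.
Moments of inertia: I_A = ½(26.2)(0.348)² = 1.586 kg·m²; I_B = ½(35.5)(0.310)² = 1.706 kg·m².
Taking A's sense as positive: L = (1.586)(18.6) = 29.51 kg·m²·rad/s.
Combined I = 1.586 + 1.706 = 3.292 kg·m².
ω_f = L / I = 29.51 / 3.292 = 8.963 rad/s.

|ω_f| ≈ 8.96 rad/s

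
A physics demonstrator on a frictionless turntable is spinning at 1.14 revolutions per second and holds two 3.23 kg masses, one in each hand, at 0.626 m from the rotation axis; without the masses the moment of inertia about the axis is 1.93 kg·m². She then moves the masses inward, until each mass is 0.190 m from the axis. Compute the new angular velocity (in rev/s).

ω₂ ≈ 2.35 rev/s

No external torque acts about the spin axis, so angular momentum is conserved.
I₁ = 1.93 + 2(3.23)(0.626)² = 4.462 kg·m²; I₂ = 1.93 + 2(3.23)(0.190)² = 2.163 kg·m².
ω₂ = I₁ω₁ / I₂ = (4.462)(1.14 rev/s) / (2.163) = 2.351 rev/s.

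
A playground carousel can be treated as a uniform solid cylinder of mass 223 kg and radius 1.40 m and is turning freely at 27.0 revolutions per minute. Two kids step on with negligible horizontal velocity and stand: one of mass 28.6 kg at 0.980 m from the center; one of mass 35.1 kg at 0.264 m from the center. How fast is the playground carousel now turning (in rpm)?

ω_f ≈ 23.7 rpm

The added mass arrives with no angular momentum about the center, and any external torque about the center is negligible, so the system's angular momentum is conserved.
I_p = ½(223)(1.40)² = 218.5 kg·m².
Added inertia Σmr² = (28.6)(0.980)² + (35.1)(0.264)² = 29.91 kg·m²; I_f = 218.5 + 29.91 = 248.5 kg·m².
ω_f = I_p ω_i / I_f = (218.5)(27.0) / 248.5 = 23.75 rpm.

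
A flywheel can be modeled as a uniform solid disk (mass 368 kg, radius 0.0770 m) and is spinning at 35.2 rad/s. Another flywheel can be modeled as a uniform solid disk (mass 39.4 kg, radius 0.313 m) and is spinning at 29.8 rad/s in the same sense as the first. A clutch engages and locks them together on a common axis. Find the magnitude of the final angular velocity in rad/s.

No external torque acts about the common axis, so total angular momentum is conserved.
Moments of inertia: I_A = ½(368)(0.0770)² = 1.091 kg·m²; I_B = ½(39.4)(0.313)² = 1.930 kg·m².
Taking A's sense as positive: L = (1.091)(35.2) + (1.930)(29.8) = 95.91 kg·m²·rad/s.
Combined I = 1.091 + 1.930 = 3.021 kg·m².
ω_f = L / I = 95.91 / 3.021 = 31.75 rad/s.

|ω_f| ≈ 31.8 rad/s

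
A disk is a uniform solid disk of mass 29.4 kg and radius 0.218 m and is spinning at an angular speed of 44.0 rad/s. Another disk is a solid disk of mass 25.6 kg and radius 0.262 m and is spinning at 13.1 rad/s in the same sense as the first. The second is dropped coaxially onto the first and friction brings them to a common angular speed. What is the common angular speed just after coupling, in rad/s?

|ω_f| ≈ 26.8 rad/s

No external torque acts about the common axis, so total angular momentum is conserved.
Moments of inertia: I_A = ½(29.4)(0.218)² = 0.6986 kg·m²; I_B = ½(25.6)(0.262)² = 0.8786 kg·m².
Taking A's sense as positive: L = (0.6986)(44.0) + (0.8786)(13.1) = 42.25 kg·m²·rad/s.
Combined I = 0.6986 + 0.8786 = 1.577 kg·m².
ω_f = L / I = 42.25 / 1.577 = 26.79 rad/s.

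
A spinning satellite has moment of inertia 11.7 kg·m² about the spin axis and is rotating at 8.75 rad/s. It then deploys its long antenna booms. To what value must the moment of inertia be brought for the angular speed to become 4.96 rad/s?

I₂ ≈ 20.6 kg·m²

No external torque acts about the spin axis, so angular momentum is conserved.
I₂ = I₁ω₁ / ω₂ = (11.7)(8.75) / (4.96) = 20.64 kg·m².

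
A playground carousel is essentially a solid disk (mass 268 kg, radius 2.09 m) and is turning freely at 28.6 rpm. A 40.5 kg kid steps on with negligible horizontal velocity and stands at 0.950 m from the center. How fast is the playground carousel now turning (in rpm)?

The added mass arrives with no angular momentum about the center, and any external torque about the center is negligible, so the system's angular momentum is conserved.
I_p = ½(268)(2.09)² = 585.3 kg·m².
Added inertia Σmr² = (40.5)(0.950)² = 36.55 kg·m²; I_f = 585.3 + 36.55 = 621.9 kg·m².
ω_f = I_p ω_i / I_f = (585.3)(28.6) / 621.9 = 26.92 rpm.

ω_f ≈ 26.9 rpm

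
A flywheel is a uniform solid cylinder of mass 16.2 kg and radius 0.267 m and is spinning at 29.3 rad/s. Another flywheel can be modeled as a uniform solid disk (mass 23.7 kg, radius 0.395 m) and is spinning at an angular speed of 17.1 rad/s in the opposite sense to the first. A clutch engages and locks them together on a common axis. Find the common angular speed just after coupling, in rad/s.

The coupling torques are internal; angular momentum about the shared axis is conserved.
Moments of inertia: I_A = ½(16.2)(0.267)² = 0.5774 kg·m²; I_B = ½(23.7)(0.395)² = 1.849 kg·m².
Taking A's sense as positive: L = (0.5774)(29.3) − (1.849)(17.1) = -14.70 kg·m²·rad/s.
Combined I = 0.5774 + 1.849 = 2.426 kg·m².
ω_f = L / I = -14.70 / 2.426 = -6.057 rad/s.

|ω_f| ≈ 6.06 rad/s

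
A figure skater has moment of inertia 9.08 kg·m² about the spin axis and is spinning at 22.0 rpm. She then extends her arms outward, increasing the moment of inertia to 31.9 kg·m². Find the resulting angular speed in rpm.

With no external torque about the axis, L is conserved: I₁ω₁ = I₂ω₂.
ω₂ = I₁ω₁ / I₂ = (9.080)(22.0 rpm) / (31.90) = 6.262 rpm.

ω₂ ≈ 6.26 rpm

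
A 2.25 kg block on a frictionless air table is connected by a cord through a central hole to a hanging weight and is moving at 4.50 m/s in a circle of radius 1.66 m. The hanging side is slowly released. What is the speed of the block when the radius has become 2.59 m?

The only horizontal force on the mass is along the cord (radial), so it exerts no torque about the hole and angular momentum m v r is conserved.
v₂ = v₁ r₁ / r₂ = (4.50)(1.66) / (2.59) = 2.884 m/s.

v₂ ≈ 2.88 m/s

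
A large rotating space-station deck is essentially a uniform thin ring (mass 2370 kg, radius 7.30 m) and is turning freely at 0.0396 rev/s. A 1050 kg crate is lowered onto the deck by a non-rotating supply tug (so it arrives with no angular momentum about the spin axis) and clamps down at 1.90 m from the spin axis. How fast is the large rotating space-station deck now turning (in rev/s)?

The added mass arrives with no angular momentum about the spin axis, and any external torque about the spin axis is negligible, so the system's angular momentum is conserved.
I_p = (2370)(7.30)² = 1.263e+05 kg·m².
Added inertia Σmr² = (1050)(1.90)² = 3790 kg·m²; I_f = 1.263e+05 + 3790 = 1.301e+05 kg·m².
ω_f = I_p ω_i / I_f = (1.263e+05)(0.0396) / 1.301e+05 = 0.03845 rev/s.

ω_f ≈ 0.0384 rev/s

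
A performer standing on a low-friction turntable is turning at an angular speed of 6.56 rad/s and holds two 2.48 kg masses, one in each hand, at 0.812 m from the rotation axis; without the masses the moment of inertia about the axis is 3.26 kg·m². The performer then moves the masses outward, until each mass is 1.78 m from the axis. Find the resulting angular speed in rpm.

ω₂ ≈ 21.6 rpm

With no external torque about the axis, L is conserved: I₁ω₁ = I₂ω₂.
I₁ = 3.26 + 2(2.48)(0.812)² = 6.530 kg·m²; I₂ = 3.26 + 2(2.48)(1.78)² = 18.98 kg·m².
ω₂ = I₁ω₁ / I₂ = (6.530)(6.56 rad/s) / (18.98) = 2.258 rad/s = 21.56 rpm.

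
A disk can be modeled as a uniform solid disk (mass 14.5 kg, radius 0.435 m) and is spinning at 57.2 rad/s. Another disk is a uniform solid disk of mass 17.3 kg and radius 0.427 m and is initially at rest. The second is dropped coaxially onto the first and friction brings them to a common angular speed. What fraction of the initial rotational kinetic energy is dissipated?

No external torque acts about the common axis, so total angular momentum is conserved.
Moments of inertia: I_A = ½(14.5)(0.435)² = 1.372 kg·m²; I_B = ½(17.3)(0.427)² = 1.577 kg·m².
Taking A's sense as positive: L = (1.372)(57.2) = 78.47 kg·m²·rad/s.
Combined I = 1.372 + 1.577 = 2.949 kg·m².
ω_f = L / I = 78.47 / 2.949 = 26.61 rad/s.
KE_i = ½ΣIω² = 2244 J; KE_f = ½(2.949)(26.61)² = 1044 J.
Fraction dissipated = (KE_i − KE_f)/KE_i = 0.5348.

fraction ≈ 0.535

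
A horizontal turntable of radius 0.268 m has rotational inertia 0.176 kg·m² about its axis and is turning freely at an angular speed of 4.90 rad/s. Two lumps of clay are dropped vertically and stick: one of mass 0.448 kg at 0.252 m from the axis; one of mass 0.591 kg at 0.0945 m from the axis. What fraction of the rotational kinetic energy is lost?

fraction ≈ 0.161

The added mass arrives with no angular momentum about the axis, and any external torque about the axis is negligible, so the system's angular momentum is conserved.
Added inertia Σmr² = (0.448)(0.252)² + (0.591)(0.0945)² = 0.03373 kg·m²; I_f = 0.1760 + 0.03373 = 0.2097 kg·m².
ω_f = I_p ω_i / I_f = (0.1760)(4.90) / 0.2097 = 4.112 rad/s.
KE_i = ½(0.1760)(4.900 rad/s)² = 2.113 J; KE_f = ½(0.2097)(4.112)² = 1.773 J.
Fraction lost = 0.1608.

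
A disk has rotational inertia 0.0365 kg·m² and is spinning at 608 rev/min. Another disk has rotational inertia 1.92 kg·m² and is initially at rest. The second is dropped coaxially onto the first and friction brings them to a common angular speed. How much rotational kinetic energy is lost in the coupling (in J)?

No external torque acts about the common axis, so total angular momentum is conserved.
Taking A's sense as positive: L = (0.03650)(608) = 22.19 kg·m²·rpm.
Combined I = 0.03650 + 1.920 = 1.956 kg·m².
ω_f = L / I = 22.19 / 1.956 = 11.34 rpm.
KE_i = ½ΣIω² = 73.98 J; KE_f = ½(1.956)(1.188)² = 1.380 J.

ΔKE lost ≈ 72.6 J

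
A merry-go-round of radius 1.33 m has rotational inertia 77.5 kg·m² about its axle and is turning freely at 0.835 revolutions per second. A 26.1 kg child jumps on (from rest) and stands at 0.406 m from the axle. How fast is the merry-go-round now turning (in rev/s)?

ω_f ≈ 0.791 rev/s

No external torque acts about the axle; L_before = L_after.
Added inertia Σmr² = (26.1)(0.406)² = 4.302 kg·m²; I_f = 77.50 + 4.302 = 81.80 kg·m².
ω_f = I_p ω_i / I_f = (77.50)(0.835) / 81.80 = 0.7911 rev/s.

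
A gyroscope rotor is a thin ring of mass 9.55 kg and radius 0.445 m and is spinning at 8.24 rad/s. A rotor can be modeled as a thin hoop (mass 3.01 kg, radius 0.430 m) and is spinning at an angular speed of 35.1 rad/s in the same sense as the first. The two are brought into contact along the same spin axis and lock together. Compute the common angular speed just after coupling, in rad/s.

The coupling torques are internal; angular momentum about the shared axis is conserved.
Moments of inertia: I_A = (9.55)(0.445)² = 1.891 kg·m²; I_B = (3.01)(0.430)² = 0.5565 kg·m².
Taking A's sense as positive: L = (1.891)(8.24) + (0.5565)(35.1) = 35.12 kg·m²·rad/s.
Combined I = 1.891 + 0.5565 = 2.448 kg·m².
ω_f = L / I = 35.12 / 2.448 = 14.35 rad/s.

|ω_f| ≈ 14.3 rad/s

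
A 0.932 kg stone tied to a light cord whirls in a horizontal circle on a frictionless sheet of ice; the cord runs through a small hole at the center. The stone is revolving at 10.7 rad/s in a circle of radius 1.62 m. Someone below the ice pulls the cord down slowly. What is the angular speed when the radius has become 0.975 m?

No torque about the axis ⇒ m r₁² ω₁ = m r₂² ω₂.
ω₂ = ω₁ (r₁/r₂)² = (10.7)(1.62/0.975)² = 29.54 rad/s.

ω₂ ≈ 29.5 rad/s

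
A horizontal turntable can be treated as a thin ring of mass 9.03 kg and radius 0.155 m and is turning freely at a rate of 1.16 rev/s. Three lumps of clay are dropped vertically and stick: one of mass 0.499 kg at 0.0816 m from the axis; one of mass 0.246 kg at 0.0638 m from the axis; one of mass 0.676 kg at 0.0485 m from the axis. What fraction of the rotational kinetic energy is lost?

fraction ≈ 0.0265

No external torque acts about the axis; L_before = L_after.
I_p = (9.03)(0.155)² = 0.2169 kg·m².
Added inertia Σmr² = (0.499)(0.0816)² + (0.246)(0.0638)² + (0.676)(0.0485)² = 0.005914 kg·m²; I_f = 0.2169 + 0.005914 = 0.2229 kg·m².
ω_f = I_p ω_i / I_f = (0.2169)(1.16) / 0.2229 = 1.129 rev/s.
KE_i = ½(0.2169)(7.288 rad/s)² = 5.762 J; KE_f = ½(0.2229)(7.095)² = 5.609 J.
Fraction lost = 0.02654.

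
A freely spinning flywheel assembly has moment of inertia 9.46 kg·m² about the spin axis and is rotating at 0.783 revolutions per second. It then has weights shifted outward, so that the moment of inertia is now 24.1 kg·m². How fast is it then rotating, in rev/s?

Angular momentum about the spin axis is conserved since the torque about it is zero.
ω₂ = I₁ω₁ / I₂ = (9.460)(0.783 rev/s) / (24.10) = 0.3074 rev/s.

ω₂ ≈ 0.307 rev/s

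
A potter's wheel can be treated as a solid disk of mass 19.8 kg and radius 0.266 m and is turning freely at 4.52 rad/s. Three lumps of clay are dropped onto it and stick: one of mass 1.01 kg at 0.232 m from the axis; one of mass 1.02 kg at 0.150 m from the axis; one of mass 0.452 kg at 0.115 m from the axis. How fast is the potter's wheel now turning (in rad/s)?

ω_f ≈ 4.04 rad/s

No external torque acts about the axis; L_before = L_after.
I_p = ½(19.8)(0.266)² = 0.7005 kg·m².
Added inertia Σmr² = (1.01)(0.232)² + (1.02)(0.150)² + (0.452)(0.115)² = 0.08329 kg·m²; I_f = 0.7005 + 0.08329 = 0.7838 kg·m².
ω_f = I_p ω_i / I_f = (0.7005)(4.52) / 0.7838 = 4.040 rad/s.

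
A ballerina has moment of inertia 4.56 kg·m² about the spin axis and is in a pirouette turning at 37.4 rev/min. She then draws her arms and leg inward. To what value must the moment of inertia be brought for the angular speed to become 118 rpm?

With no external torque about the axis, L is conserved: I₁ω₁ = I₂ω₂.
I₂ = I₁ω₁ / ω₂ = (4.56)(37.4) / (118) = 1.445 kg·m².

I₂ ≈ 1.45 kg·m²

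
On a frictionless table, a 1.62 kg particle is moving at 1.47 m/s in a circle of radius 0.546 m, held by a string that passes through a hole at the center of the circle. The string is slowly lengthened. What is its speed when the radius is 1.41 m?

v₂ ≈ 0.569 m/s

The only horizontal force on the mass is along the cord (radial), so it exerts no torque about the hole and angular momentum m v r is conserved.
v₂ = v₁ r₁ / r₂ = (1.47)(0.546) / (1.41) = 0.5692 m/s.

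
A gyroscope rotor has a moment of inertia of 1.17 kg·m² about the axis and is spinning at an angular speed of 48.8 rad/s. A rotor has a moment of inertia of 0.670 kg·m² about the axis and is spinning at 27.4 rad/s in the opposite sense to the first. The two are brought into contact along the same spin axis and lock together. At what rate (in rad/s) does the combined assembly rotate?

The coupling torques are internal; angular momentum about the shared axis is conserved.
Taking A's sense as positive: L = (1.170)(48.8) − (0.6700)(27.4) = 38.74 kg·m²·rad/s.
Combined I = 1.170 + 0.6700 = 1.840 kg·m².
ω_f = L / I = 38.74 / 1.840 = 21.05 rad/s.

|ω_f| ≈ 21.1 rad/s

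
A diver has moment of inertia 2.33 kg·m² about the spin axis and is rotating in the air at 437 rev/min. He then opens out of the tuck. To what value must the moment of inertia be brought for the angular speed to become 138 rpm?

With no external torque about the axis, L is conserved: I₁ω₁ = I₂ω₂.
I₂ = I₁ω₁ / ω₂ = (2.33)(437) / (138) = 7.378 kg·m².

I₂ ≈ 7.38 kg·m²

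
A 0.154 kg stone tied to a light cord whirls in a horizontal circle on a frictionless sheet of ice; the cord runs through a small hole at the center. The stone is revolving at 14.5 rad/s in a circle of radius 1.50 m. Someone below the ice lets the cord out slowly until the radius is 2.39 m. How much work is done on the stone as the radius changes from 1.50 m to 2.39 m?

The constraining force is radial, so m r² ω about the center is conserved.
ω₂ = ω₁ (r₁/r₂)² = (14.5)(1.50/2.39)² = 5.712 rad/s.
W = ΔKE = ½m(v₂² − v₁²) = -22.08 J.

W ≈ -22.1 J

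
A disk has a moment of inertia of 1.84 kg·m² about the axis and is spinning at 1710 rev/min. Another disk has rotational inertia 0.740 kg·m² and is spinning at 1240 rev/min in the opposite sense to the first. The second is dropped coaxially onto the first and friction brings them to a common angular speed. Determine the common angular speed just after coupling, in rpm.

|ω_f| ≈ 864 rpm

The coupling torques are internal; angular momentum about the shared axis is conserved.
Taking A's sense as positive: L = (1.840)(1710) − (0.7400)(1240) = 2229 kg·m²·rpm.
Combined I = 1.840 + 0.7400 = 2.580 kg·m².
ω_f = L / I = 2229 / 2.580 = 863.9 rpm.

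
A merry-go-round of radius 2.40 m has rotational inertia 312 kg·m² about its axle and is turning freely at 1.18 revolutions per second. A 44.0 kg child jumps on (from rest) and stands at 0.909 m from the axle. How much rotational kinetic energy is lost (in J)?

The added mass arrives with no angular momentum about the axle, and any external torque about the axle is negligible, so the system's angular momentum is conserved.
Added inertia Σmr² = (44.0)(0.909)² = 36.36 kg·m²; I_f = 312.0 + 36.36 = 348.4 kg·m².
ω_f = I_p ω_i / I_f = (312.0)(1.18) / 348.4 = 1.057 rev/s.
KE_i = ½(312.0)(7.414 rad/s)² = 8575 J; KE_f = ½(348.4)(6.640)² = 7680 J.

energy lost ≈ 895 J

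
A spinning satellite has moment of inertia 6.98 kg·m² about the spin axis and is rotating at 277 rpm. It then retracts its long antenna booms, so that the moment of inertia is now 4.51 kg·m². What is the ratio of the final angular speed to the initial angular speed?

With no external torque about the axis, L is conserved: I₁ω₁ = I₂ω₂.
ω₂/ω₁ = I₁/I₂ = 6.980 / 4.510 = 1.548.

ω₂/ω₁ ≈ 1.55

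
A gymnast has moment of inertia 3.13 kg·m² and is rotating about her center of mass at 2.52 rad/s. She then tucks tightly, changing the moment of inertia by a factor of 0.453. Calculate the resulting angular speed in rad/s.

With no external torque about the axis, L is conserved: I₁ω₁ = I₂ω₂.
I₂ = 0.453 × 3.13 = 1.418 kg·m².
ω₂ = I₁ω₁ / I₂ = (3.130)(2.52 rad/s) / (1.418) = 5.563 rad/s.

ω₂ ≈ 5.56 rad/s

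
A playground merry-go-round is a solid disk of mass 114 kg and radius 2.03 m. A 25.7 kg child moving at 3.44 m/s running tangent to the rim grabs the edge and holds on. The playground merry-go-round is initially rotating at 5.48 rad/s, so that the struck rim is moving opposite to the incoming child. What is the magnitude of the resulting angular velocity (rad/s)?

|ω_f| ≈ 3.25 rad/s

About the axle the impulsive forces during the collision are internal, so angular momentum about that axis is conserved.
I_p = ½(114)(2.03)² = 234.9 kg·m². Taking the sense of the child's angular momentum as positive, L_{child} = m v R = (25.7)(3.44)(2.03) = 179.5 kg·m²/s.
L_i = −I_p ω_p + m v R = −(234.9)(5.48) + 179.5 = -1108 kg·m²/s.
After sticking, I_f = I_p + m R² = 234.9 + (25.7)(2.03)² = 340.8 kg·m².
ω_f = L_i / I_f = -1108 / 340.8 = -3.250 rad/s.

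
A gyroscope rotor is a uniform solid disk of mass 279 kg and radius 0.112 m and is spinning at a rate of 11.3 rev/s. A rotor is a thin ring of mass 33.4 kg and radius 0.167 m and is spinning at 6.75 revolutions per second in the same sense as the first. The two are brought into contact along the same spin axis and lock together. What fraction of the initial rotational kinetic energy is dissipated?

fraction ≈ 0.0473

The coupling torques are internal; angular momentum about the shared axis is conserved.
Moments of inertia: I_A = ½(279)(0.112)² = 1.750 kg·m²; I_B = (33.4)(0.167)² = 0.9315 kg·m².
Taking A's sense as positive: L = (1.750)(11.3) + (0.9315)(6.75) = 26.06 kg·m²·rev/s.
Combined I = 1.750 + 0.9315 = 2.681 kg·m².
ω_f = L / I = 26.06 / 2.681 = 9.719 rev/s.
KE_i = ½ΣIω² = 5248 J; KE_f = ½(2.681)(61.07)² = 5000 J.
Fraction dissipated = (KE_i − KE_f)/KE_i = 0.04733.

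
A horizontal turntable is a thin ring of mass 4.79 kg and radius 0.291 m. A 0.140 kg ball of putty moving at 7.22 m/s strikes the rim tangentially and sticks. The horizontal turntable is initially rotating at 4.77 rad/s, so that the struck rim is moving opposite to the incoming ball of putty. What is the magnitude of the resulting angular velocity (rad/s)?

The axle reaction passes through the axle and exerts no torque about it; angular momentum about the axle is conserved through the impact.
I_p = (4.79)(0.291)² = 0.4056 kg·m². Taking the sense of the ball of putty's angular momentum as positive, L_{ball} = m v R = (0.140)(7.22)(0.291) = 0.2941 kg·m²/s.
L_i = −I_p ω_p + m v R = −(0.4056)(4.77) + 0.2941 = -1.641 kg·m²/s.
After sticking, I_f = I_p + m R² = 0.4056 + (0.140)(0.291)² = 0.4175 kg·m².
ω_f = L_i / I_f = -1.641 / 0.4175 = -3.930 rad/s.

|ω_f| ≈ 3.93 rad/s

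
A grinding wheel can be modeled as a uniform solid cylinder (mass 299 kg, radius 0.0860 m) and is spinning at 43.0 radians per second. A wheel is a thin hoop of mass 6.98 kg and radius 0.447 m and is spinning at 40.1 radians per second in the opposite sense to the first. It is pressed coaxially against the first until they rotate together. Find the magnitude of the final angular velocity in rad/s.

No external torque acts about the common axis, so total angular momentum is conserved.
Moments of inertia: I_A = ½(299)(0.0860)² = 1.106 kg·m²; I_B = (6.98)(0.447)² = 1.395 kg·m².
Taking A's sense as positive: L = (1.106)(43.0) − (1.395)(40.1) = -8.381 kg·m²·rad/s.
Combined I = 1.106 + 1.395 = 2.500 kg·m².
ω_f = L / I = -8.381 / 2.500 = -3.352 rad/s.

|ω_f| ≈ 3.35 rad/s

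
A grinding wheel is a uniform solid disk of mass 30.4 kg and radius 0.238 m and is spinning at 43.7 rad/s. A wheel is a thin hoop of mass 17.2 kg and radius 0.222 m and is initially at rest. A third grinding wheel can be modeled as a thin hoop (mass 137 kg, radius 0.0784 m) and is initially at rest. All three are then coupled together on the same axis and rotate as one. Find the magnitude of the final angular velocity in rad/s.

The coupling torques are internal; angular momentum about the shared axis is conserved.
Moments of inertia: I_A = ½(30.4)(0.238)² = 0.8610 kg·m²; I_B = (17.2)(0.222)² = 0.8477 kg·m²; I_C = (137)(0.0784)² = 0.8421 kg·m².
Taking A's sense as positive: L = (0.8610)(43.7) = 37.63 kg·m²·rad/s.
Combined I = 0.8610 + 0.8477 + 0.8421 = 2.551 kg·m².
ω_f = L / I = 37.63 / 2.551 = 14.75 rad/s.

|ω_f| ≈ 14.8 rad/s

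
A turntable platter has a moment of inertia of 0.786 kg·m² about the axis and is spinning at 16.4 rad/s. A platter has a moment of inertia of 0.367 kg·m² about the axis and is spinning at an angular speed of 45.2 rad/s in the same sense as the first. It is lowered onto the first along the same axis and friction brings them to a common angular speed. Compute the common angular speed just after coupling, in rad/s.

No external torque acts about the common axis, so total angular momentum is conserved.
Taking A's sense as positive: L = (0.7860)(16.4) + (0.3670)(45.2) = 29.48 kg·m²·rad/s.
Combined I = 0.7860 + 0.3670 = 1.153 kg·m².
ω_f = L / I = 29.48 / 1.153 = 25.57 rad/s.

|ω_f| ≈ 25.6 rad/s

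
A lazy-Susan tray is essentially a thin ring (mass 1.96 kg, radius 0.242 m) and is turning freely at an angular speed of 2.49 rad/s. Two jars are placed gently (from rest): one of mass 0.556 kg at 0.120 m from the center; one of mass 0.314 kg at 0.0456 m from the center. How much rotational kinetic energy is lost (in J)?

energy lost ≈ 0.0250 J

The added mass arrives with no angular momentum about the center, and any external torque about the center is negligible, so the system's angular momentum is conserved.
I_p = (1.96)(0.242)² = 0.1148 kg·m².
Added inertia Σmr² = (0.556)(0.120)² + (0.314)(0.0456)² = 0.008659 kg·m²; I_f = 0.1148 + 0.008659 = 0.1234 kg·m².
ω_f = I_p ω_i / I_f = (0.1148)(2.49) / 0.1234 = 2.315 rad/s.
KE_i = ½(0.1148)(2.490 rad/s)² = 0.3558 J; KE_f = ½(0.1234)(2.315)² = 0.3309 J.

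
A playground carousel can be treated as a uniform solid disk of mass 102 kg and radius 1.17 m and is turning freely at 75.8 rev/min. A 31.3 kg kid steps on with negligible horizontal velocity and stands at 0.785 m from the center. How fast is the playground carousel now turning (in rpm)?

No external torque acts about the center; L_before = L_after.
I_p = ½(102)(1.17)² = 69.81 kg·m².
Added inertia Σmr² = (31.3)(0.785)² = 19.29 kg·m²; I_f = 69.81 + 19.29 = 89.10 kg·m².
ω_f = I_p ω_i / I_f = (69.81)(75.8) / 89.10 = 59.39 rpm.

ω_f ≈ 59.4 rpm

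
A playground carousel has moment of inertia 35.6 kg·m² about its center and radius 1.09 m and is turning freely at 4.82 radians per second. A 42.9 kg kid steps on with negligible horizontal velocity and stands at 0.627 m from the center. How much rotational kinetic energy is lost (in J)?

The added mass arrives with no angular momentum about the center, and any external torque about the center is negligible, so the system's angular momentum is conserved.
Added inertia Σmr² = (42.9)(0.627)² = 16.87 kg·m²; I_f = 35.60 + 16.87 = 52.47 kg·m².
ω_f = I_p ω_i / I_f = (35.60)(4.82) / 52.47 = 3.271 rad/s.
KE_i = ½(35.60)(4.820 rad/s)² = 413.5 J; KE_f = ½(52.47)(3.271)² = 280.6 J.

energy lost ≈ 133 J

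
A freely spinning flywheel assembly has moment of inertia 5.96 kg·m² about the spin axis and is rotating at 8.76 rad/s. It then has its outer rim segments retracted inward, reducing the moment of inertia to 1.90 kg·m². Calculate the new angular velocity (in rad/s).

ω₂ ≈ 27.5 rad/s

Angular momentum about the spin axis is conserved since the torque about it is zero.
ω₂ = I₁ω₁ / I₂ = (5.960)(8.76 rad/s) / (1.900) = 27.48 rad/s.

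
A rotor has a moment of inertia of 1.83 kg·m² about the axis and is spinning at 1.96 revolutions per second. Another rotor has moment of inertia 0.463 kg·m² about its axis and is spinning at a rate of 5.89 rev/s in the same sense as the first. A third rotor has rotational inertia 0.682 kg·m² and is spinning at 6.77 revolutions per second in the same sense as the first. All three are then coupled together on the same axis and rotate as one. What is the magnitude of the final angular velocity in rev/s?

|ω_f| ≈ 3.67 rev/s

No external torque acts about the common axis, so total angular momentum is conserved.
Taking A's sense as positive: L = (1.830)(1.96) + (0.4630)(5.89) + (0.6820)(6.77) = 10.93 kg·m²·rev/s.
Combined I = 1.830 + 0.4630 + 0.6820 = 2.975 kg·m².
ω_f = L / I = 10.93 / 2.975 = 3.674 rev/s.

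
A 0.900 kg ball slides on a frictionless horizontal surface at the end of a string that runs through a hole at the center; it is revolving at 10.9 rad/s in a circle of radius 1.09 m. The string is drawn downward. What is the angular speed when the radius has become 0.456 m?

ω₂ ≈ 62.3 rad/s

The constraining force is radial, so m r² ω about the center is conserved.
ω₂ = ω₁ (r₁/r₂)² = (10.9)(1.09/0.456)² = 62.28 rad/s.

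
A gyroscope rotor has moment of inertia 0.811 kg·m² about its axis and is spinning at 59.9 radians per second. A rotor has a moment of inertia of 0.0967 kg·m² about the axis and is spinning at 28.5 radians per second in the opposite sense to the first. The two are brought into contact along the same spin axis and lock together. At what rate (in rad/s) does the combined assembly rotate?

No external torque acts about the common axis, so total angular momentum is conserved.
Taking A's sense as positive: L = (0.8110)(59.9) − (0.09670)(28.5) = 45.82 kg·m²·rad/s.
Combined I = 0.8110 + 0.09670 = 0.9077 kg·m².
ω_f = L / I = 45.82 / 0.9077 = 50.48 rad/s.

|ω_f| ≈ 50.5 rad/s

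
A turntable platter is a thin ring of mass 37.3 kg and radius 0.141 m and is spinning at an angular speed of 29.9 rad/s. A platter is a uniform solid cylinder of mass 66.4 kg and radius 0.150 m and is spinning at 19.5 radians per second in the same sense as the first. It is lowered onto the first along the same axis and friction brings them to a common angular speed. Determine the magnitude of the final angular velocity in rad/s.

|ω_f| ≈ 24.7 rad/s

No external torque acts about the common axis, so total angular momentum is conserved.
Moments of inertia: I_A = (37.3)(0.141)² = 0.7416 kg·m²; I_B = ½(66.4)(0.150)² = 0.7470 kg·m².
Taking A's sense as positive: L = (0.7416)(29.9) + (0.7470)(19.5) = 36.74 kg·m²·rad/s.
Combined I = 0.7416 + 0.7470 = 1.489 kg·m².
ω_f = L / I = 36.74 / 1.489 = 24.68 rad/s.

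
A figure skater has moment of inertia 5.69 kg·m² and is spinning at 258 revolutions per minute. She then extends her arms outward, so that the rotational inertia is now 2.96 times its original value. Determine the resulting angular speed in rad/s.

Angular momentum about the spin axis is conserved since the torque about it is zero.
I₂ = 2.96 × 5.69 = 16.84 kg·m².
ω₂ = I₁ω₁ / I₂ = (5.690)(258 rpm) / (16.84) = 87.16 rpm = 9.128 rad/s.

ω₂ ≈ 9.13 rad/s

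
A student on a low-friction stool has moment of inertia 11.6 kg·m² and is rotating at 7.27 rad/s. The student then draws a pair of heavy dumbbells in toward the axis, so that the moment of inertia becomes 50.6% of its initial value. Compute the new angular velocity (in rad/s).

No external torque acts about the spin axis, so angular momentum is conserved.
I₂ = 0.506 × 11.6 = 5.870 kg·m².
ω₂ = I₁ω₁ / I₂ = (11.60)(7.27 rad/s) / (5.870) = 14.37 rad/s.

ω₂ ≈ 14.4 rad/s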